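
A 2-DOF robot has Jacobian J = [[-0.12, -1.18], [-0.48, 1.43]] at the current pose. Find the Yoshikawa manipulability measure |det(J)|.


det(J) = -0.12*1.43 - (-1.18)*(-0.48) = -0.7380
|det(J)| = 0.7380

0.7380


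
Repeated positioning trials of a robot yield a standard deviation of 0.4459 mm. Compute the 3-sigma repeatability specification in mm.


repeatability = 3*sigma = 3*0.4459 = 1.3377

1.3377 mm


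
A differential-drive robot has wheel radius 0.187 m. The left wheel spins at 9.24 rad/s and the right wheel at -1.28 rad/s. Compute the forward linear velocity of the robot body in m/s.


v = r*(wR + wL)/2 = 0.187*(-1.28 + 9.24)/2 = 0.7443

0.7443 m/s


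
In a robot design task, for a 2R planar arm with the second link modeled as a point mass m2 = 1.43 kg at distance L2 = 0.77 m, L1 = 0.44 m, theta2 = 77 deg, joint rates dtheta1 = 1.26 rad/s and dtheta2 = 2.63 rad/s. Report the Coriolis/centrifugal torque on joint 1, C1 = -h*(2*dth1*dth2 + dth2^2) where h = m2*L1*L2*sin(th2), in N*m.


h = m2*L1*L2*sin(th2) = 1.43*0.44*0.77*sin(77 deg) = 0.472067
C1 = -h*(2*1.26*2.63 + 2.63^2) = -0.472067*13.5445 = -6.3939

-6.3939 N*m


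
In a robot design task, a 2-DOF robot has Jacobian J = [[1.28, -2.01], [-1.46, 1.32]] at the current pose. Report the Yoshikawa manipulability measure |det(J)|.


det(J) = 1.28*1.32 - (-2.01)*(-1.46) = -1.2450
|det(J)| = 1.2450

1.2450


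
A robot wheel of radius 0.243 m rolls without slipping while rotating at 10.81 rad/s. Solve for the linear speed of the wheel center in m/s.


v = omega * r = 10.81 * 0.243 = 2.6268

2.6268 m/s


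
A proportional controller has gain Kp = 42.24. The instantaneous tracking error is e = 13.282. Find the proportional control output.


u_P = Kp * e = 42.24 * 13.282 = 561.0317

561.0317


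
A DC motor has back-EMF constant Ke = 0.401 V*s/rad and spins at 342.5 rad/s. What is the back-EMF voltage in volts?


V_emf = Ke * omega = 0.401*342.5 = 137.3425

137.3425 V


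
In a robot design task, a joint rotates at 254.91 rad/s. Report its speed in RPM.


RPM = 254.91 * 60/(2*pi) = 2434.2112

2434.2112 RPM


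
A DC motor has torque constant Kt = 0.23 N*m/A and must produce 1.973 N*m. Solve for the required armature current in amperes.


I = tau / Kt = 1.973/0.23 = 8.5783

8.5783 A


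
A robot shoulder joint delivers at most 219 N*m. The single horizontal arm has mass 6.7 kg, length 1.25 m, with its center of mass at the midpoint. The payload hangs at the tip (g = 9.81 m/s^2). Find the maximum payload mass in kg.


tau_arm = m_arm*g*(L/2) = 6.7*9.81*1.25/2 = 41.0794 N*m
tau_payload = tau_max - tau_arm = 219 - 41.0794 = 177.9206
m_payload = tau_payload / (g*L) = 177.9206 / (9.81*1.25) = 14.5093

14.5093 kg


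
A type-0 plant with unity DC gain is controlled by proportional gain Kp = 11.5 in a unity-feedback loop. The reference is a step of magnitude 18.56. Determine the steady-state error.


e_ss = R/(1 + Kp) = 18.56/(1 + 11.5) = 18.56/12.5000 = 1.4848

1.4848


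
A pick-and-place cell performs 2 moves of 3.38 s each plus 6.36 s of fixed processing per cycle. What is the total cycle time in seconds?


T = 2*3.38 + 6.36 = 13.1200

13.1200 s


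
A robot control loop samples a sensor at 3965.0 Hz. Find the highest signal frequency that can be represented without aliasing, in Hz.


f_max = f_s/2 = 3965.0/2 = 1982.5000

1982.5000 Hz


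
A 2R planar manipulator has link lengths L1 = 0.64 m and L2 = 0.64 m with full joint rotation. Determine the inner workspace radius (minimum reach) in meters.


r_min = |L1 - L2| = |0.64 - 0.64| = 0

0 m


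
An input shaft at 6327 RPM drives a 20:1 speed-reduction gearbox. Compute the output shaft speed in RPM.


omega_out = omega_in / N = 6327 / 20 = 316.3500

316.3500 RPM


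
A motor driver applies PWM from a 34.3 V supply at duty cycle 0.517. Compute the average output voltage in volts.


V_avg = V_supply * D = 34.3*0.517 = 17.7331

17.7331 V


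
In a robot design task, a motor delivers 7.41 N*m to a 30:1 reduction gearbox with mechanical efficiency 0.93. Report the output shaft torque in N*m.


tau_out = tau_in * N * eta = 7.41 * 30 * 0.93 = 206.7390

206.7390 N*m


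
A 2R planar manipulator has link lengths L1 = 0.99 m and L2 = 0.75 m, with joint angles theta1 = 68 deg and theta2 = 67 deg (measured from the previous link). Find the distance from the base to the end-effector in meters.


x = L1*cos(th1) + L2*cos(th1+th2) = -0.159470
y = L1*sin(th1) + L2*sin(th1+th2) = 1.448242
d = sqrt(x^2 + y^2) = sqrt(0.025431 + 2.097405) = 1.4570

1.4570 m


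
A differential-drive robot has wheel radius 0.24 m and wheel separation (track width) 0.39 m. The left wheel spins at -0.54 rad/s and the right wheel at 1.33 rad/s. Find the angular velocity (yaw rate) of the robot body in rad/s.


omega = r*(wR - wL)/L = 0.24*(1.33 - (-0.54))/0.39 = 1.1508

1.1508 rad/s


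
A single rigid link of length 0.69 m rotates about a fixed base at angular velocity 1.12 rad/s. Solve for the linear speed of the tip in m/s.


v = L*omega = 0.69 * 1.12 = 0.7728

0.7728 m/s


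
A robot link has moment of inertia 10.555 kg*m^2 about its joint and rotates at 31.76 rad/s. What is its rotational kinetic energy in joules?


KE = (1/2)*I*omega^2 = 0.5*10.555*31.76^2 = 5323.4016

5323.4016 J


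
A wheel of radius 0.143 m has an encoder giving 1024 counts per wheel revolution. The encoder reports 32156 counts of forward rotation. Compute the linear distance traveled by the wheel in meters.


revs = 32156/1024 = 31.402344
d = revs * 2*pi*r = 31.402344 * 2*pi*0.143 = 28.2149

28.2149 m


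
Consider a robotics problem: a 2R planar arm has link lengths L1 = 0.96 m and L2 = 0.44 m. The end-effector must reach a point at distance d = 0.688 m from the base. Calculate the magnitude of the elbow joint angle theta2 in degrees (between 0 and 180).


cos(th2) = (d^2 - L1^2 - L2^2)/(2*L1*L2) = (0.688^2 - 0.96^2 - 0.44^2)/(2*0.96*0.44) = -0.75977273
th2 = acos(-0.75977273) = 139.4442 deg

139.4442 degrees


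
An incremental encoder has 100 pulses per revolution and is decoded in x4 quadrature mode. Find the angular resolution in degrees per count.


resolution = 360 / (PPR * 4) = 360 / 400 = 0.9000

0.9000 degrees


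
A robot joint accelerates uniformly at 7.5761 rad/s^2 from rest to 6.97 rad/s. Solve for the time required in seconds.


t = delta_omega / alpha = 6.97 / 7.5761 = 0.9200

0.9200 s


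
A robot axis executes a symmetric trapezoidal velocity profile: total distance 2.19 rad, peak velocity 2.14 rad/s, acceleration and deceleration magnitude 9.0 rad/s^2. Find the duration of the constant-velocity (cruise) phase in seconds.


t_acc = v/a = 0.237778 s, d_acc = v^2/(2a) = 0.254422 rad each
d_cruise = 2.19 - 2*0.254422 = 1.681156 rad
t_cruise = d_cruise/v = 1.681156/2.14 = 0.7856

0.7856 s


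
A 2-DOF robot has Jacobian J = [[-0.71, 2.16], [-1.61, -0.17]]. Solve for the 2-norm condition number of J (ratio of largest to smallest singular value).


JJ^T eigenvalues: trace(JJ^T) = 7.7907, det(JJ^T) = det(J)^2 = 12.94776289
s_max^2 = (7.7907 + sqrt(8.90395493))/2 = 5.38732478
s_min^2 = (7.7907 - sqrt(8.90395493))/2 = 2.40337522
kappa = s_max/s_min = sqrt(5.38732478/2.40337522) = 1.4972

1.4972


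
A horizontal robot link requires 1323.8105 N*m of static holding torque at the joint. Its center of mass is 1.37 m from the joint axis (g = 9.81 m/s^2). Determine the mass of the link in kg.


m = tau / (g*L) = 1323.8105 / (9.81 * 1.37) = 98.5000

98.5000 kg


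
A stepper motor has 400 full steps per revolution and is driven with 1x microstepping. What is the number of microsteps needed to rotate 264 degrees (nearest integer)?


step_size = 360/(400*1) = 360/400 = 0.900000 deg
n = 264/(360/400) = 264*400/360 = 293.3333 -> 293

293 steps


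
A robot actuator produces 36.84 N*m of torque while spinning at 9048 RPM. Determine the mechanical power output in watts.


omega = 9048 * 2*pi/60 = 947.504344 rad/s
P = tau * omega = 36.84 * 947.504344 = 34906.0600

34906.0600 W


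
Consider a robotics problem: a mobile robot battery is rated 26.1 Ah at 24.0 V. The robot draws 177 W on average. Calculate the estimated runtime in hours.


E = 26.1*24.0 = 626.4000 Wh
t = E/P = 626.4000/177 = 3.5390

3.5390 hours


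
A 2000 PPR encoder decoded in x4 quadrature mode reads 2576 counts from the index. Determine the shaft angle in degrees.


angle = counts * 360 / (PPR*4) = 2576 * 360 / 8000 = 115.9200

115.9200 degrees


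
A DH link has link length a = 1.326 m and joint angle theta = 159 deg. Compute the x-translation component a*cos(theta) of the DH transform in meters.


a*cos(theta) = 1.326*cos(159 deg) = -1.2379

-1.2379 m


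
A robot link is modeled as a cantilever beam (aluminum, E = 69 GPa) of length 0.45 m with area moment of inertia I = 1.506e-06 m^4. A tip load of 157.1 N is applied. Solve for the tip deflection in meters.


delta = F*L^3/(3*E*I) = 157.1*0.45^3/(3*6.900e+10*1.506e-06)
      = 14.3157375/311742 = 4.5922e-05

4.5922e-05 m


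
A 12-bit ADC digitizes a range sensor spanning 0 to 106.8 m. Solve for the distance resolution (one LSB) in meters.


res = range / 2^n = 106.8/2^12 = 106.8/4096 = 0.0261

0.0261 m


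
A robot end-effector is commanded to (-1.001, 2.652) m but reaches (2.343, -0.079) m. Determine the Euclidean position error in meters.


dx = 2.343 - (-1.001) = 3.3440, dy = -0.079 - (2.652) = -2.7310
err = sqrt(11.182336 + 7.458361) = 4.3175

4.3175 m


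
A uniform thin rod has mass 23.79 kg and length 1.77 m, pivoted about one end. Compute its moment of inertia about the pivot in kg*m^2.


I = (1/3)*m*L^2 = (1/3)*23.79*1.77^2 = 24.8439

24.8439 kg*m^2


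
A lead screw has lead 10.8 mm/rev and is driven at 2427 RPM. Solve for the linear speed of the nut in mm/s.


v = lead * (RPM/60) = 10.8*2427/60 = 436.8600

436.8600 mm/s


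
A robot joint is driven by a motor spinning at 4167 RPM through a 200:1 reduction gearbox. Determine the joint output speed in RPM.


omega_joint = omega_motor / N = 4167 / 200 = 20.8350

20.8350 RPM


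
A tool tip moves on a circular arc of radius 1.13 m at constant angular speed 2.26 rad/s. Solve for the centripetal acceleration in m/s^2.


a_c = omega^2 * r = 2.26^2 * 1.13 = 5.7716

5.7716 m/s^2


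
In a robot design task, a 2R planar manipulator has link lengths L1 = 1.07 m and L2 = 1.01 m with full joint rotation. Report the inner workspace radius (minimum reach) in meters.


r_min = |L1 - L2| = |1.07 - 1.01| = 0.0600

0.0600 m


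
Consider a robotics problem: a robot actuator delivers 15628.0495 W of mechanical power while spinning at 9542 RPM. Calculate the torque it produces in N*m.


omega = 9542 * 2*pi/60 = 999.235903 rad/s
tau = P / omega = 15628.0495 / 999.235903 = 15.6400

15.6400 N*m


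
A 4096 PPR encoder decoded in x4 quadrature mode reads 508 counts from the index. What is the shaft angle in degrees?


angle = counts * 360 / (PPR*4) = 508 * 360 / 16384 = 11.1621

11.1621 degrees


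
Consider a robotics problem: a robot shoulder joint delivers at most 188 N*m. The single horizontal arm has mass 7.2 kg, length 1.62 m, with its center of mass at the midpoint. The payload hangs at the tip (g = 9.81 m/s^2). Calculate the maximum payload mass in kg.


tau_arm = m_arm*g*(L/2) = 7.2*9.81*1.62/2 = 57.2119 N*m
tau_payload = tau_max - tau_arm = 188 - 57.2119 = 130.7881
m_payload = tau_payload / (g*L) = 130.7881 / (9.81*1.62) = 8.2297

8.2297 kg


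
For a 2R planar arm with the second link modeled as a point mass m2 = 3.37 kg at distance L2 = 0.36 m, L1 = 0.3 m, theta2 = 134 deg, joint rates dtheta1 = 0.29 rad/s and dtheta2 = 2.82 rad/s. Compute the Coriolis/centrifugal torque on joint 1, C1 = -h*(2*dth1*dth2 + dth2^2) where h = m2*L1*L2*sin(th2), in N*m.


h = m2*L1*L2*sin(th2) = 3.37*0.3*0.36*sin(134 deg) = 0.261811
C1 = -h*(2*0.29*2.82 + 2.82^2) = -0.261811*9.5880 = -2.5102

-2.5102 N*m


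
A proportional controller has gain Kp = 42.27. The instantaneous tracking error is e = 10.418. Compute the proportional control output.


u_P = Kp * e = 42.27 * 10.418 = 440.3689

440.3689


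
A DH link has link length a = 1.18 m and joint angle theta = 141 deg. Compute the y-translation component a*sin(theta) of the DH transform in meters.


a*sin(theta) = 1.18*sin(141 deg) = 0.7426

0.7426 m


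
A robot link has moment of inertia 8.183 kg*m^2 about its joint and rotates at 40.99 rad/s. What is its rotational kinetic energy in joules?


KE = (1/2)*I*omega^2 = 0.5*8.183*40.99^2 = 6874.4569

6874.4569 J


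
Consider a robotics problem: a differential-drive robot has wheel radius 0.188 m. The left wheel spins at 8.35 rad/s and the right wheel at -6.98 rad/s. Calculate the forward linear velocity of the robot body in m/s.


v = r*(wR + wL)/2 = 0.188*(-6.98 + 8.35)/2 = 0.1288

0.1288 m/s


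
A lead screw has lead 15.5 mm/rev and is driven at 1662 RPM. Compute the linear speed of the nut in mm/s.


v = lead * (RPM/60) = 15.5*1662/60 = 429.3500

429.3500 mm/s


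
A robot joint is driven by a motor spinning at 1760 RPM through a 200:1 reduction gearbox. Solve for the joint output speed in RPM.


omega_joint = omega_motor / N = 1760 / 200 = 8.8000

8.8000 RPM


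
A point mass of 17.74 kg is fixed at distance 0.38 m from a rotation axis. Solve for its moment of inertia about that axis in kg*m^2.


I = m*r^2 = 17.74*0.38^2 = 2.5617

2.5617 kg*m^2


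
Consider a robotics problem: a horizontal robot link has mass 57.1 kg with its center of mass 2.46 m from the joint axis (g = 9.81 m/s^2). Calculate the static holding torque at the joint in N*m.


tau = m*g*L = 57.1 * 9.81 * 2.46 = 1377.9715

1377.9715 N*m


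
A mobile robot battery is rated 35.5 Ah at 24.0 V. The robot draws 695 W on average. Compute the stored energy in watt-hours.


E = capacity * V = 35.5*24.0 = 852.0000

852.0000 Wh


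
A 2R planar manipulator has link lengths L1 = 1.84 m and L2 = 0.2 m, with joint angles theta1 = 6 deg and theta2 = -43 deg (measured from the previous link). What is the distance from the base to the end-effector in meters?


x = L1*cos(th1) + L2*cos(th1+th2) = 1.989647
y = L1*sin(th1) + L2*sin(th1+th2) = 0.071969
d = sqrt(x^2 + y^2) = sqrt(3.958695 + 0.005180) = 1.9909

1.9909 m


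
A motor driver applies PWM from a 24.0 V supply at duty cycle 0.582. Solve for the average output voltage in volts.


V_avg = V_supply * D = 24.0*0.582 = 13.9680

13.9680 V


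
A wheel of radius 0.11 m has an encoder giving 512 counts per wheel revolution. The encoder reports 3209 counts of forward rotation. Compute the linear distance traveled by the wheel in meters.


revs = 3209/512 = 6.267578
d = revs * 2*pi*r = 6.267578 * 2*pi*0.11 = 4.3318

4.3318 m


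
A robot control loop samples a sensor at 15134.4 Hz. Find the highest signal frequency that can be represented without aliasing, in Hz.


f_max = f_s/2 = 15134.4/2 = 7567.2000

7567.2000 Hz


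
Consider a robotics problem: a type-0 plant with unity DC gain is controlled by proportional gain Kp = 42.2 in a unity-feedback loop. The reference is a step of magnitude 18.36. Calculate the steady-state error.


e_ss = R/(1 + Kp) = 18.36/(1 + 42.2) = 18.36/43.2000 = 0.4250

0.4250


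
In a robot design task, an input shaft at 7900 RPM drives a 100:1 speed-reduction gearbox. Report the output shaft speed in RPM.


omega_out = omega_in / N = 7900 / 100 = 79.0000

79.0000 RPM


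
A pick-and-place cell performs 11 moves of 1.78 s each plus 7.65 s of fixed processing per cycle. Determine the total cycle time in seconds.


T = 11*1.78 + 7.65 = 27.2300

27.2300 s


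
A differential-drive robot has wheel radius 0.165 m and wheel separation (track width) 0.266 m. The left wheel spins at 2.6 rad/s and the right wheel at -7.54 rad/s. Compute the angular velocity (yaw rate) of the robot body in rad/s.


omega = r*(wR - wL)/L = 0.165*(-7.54 - (2.6))/0.266 = -6.2898

-6.2898 rad/s


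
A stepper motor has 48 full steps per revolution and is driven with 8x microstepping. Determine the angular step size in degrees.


step = 360/(48*8) = 360/384 = 0.9375

0.9375 degrees


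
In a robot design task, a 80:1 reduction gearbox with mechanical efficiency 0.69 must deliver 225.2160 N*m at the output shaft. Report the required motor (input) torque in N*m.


tau_in = tau_out / (N * eta) = 225.2160 / (80 * 0.69) = 4.0800

4.0800 N*m


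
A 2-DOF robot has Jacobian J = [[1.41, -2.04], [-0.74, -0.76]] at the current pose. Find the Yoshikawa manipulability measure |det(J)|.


det(J) = 1.41*-0.76 - (-2.04)*(-0.74) = -2.5812
|det(J)| = 2.5812

2.5812


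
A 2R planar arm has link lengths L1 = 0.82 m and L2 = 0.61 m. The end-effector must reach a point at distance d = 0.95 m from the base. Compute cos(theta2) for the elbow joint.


cos(th2) = (d^2 - L1^2 - L2^2)/(2*L1*L2) = (0.95^2 - 0.82^2 - 0.61^2)/(2*0.82*0.61) = -0.1419

-0.1419


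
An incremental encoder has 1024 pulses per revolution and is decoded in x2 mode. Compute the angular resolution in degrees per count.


resolution = 360 / (PPR * 2) = 360 / 2048 = 0.1758

0.1758 degrees


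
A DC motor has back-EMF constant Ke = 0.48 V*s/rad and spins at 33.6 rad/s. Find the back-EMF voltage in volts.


V_emf = Ke * omega = 0.48*33.6 = 16.1280

16.1280 V


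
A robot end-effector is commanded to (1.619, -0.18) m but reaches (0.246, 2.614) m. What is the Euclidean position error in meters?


dx = 0.246 - (1.619) = -1.3730, dy = 2.614 - (-0.18) = 2.7940
err = sqrt(1.885129 + 7.806436) = 3.1131

3.1131 m


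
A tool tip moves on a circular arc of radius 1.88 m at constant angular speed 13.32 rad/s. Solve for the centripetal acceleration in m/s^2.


a_c = omega^2 * r = 13.32^2 * 1.88 = 333.5541

333.5541 m/s^2


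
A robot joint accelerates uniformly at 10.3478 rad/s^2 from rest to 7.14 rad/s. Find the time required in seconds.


t = delta_omega / alpha = 7.14 / 10.3478 = 0.6900

0.6900 s


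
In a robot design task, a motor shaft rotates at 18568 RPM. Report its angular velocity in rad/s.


omega = 18568 * 2*pi/60 = 1944.4364

1944.4364 rad/s


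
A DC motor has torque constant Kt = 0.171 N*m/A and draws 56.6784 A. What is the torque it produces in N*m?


tau = Kt * I = 0.171*56.6784 = 9.6920

9.6920 N*m


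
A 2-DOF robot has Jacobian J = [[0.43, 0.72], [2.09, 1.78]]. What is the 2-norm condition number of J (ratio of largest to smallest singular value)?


JJ^T eigenvalues: trace(JJ^T) = 8.2398, det(JJ^T) = det(J)^2 = 0.54671236
s_max^2 = (8.2398 + sqrt(65.70745460))/2 = 8.17290674
s_min^2 = (8.2398 - sqrt(65.70745460))/2 = 0.06689326
kappa = s_max/s_min = sqrt(8.17290674/0.06689326) = 11.0534

11.0534


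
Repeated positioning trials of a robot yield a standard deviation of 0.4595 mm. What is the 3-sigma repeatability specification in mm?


repeatability = 3*sigma = 3*0.4595 = 1.3785

1.3785 mm


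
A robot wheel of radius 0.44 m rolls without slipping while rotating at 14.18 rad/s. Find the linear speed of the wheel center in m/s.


v = omega * r = 14.18 * 0.44 = 6.2392

6.2392 m/s


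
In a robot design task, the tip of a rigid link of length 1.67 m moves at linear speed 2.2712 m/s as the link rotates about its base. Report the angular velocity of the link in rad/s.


omega = v / L = 2.2712 / 1.67 = 1.3600

1.3600 rad/s


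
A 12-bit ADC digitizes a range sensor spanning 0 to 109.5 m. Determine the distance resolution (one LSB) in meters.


res = range / 2^n = 109.5/2^12 = 109.5/4096 = 0.0267

0.0267 m


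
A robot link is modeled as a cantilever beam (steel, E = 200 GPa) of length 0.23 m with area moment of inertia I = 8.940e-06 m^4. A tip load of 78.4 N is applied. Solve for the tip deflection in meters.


delta = F*L^3/(3*E*I) = 78.4*0.23^3/(3*2.000e+11*8.940e-06)
      = 0.9538928/5364000 = 1.7783e-07

1.7783e-07 m


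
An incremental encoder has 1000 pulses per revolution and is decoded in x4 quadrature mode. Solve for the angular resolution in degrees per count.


resolution = 360 / (PPR * 4) = 360 / 4000 = 0.0900

0.0900 degrees


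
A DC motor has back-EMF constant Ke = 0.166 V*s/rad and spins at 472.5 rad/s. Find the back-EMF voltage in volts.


V_emf = Ke * omega = 0.166*472.5 = 78.4350

78.4350 V


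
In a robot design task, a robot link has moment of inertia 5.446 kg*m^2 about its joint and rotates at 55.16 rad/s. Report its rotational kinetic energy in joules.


KE = (1/2)*I*omega^2 = 0.5*5.446*55.16^2 = 8285.0695

8285.0695 J


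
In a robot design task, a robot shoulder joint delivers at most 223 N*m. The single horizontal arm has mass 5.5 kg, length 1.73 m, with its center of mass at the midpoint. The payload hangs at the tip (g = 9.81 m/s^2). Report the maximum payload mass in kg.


tau_arm = m_arm*g*(L/2) = 5.5*9.81*1.73/2 = 46.6711 N*m
tau_payload = tau_max - tau_arm = 223 - 46.6711 = 176.3289
m_payload = tau_payload / (g*L) = 176.3289 / (9.81*1.73) = 10.3898

10.3898 kg


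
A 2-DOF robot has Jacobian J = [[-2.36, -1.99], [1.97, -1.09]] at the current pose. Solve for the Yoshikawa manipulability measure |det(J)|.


det(J) = -2.36*-1.09 - (-1.99)*(1.97) = 6.4927
|det(J)| = 6.4927

6.4927


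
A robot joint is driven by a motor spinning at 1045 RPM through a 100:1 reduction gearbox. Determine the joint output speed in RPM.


omega_joint = omega_motor / N = 1045 / 100 = 10.4500

10.4500 RPM


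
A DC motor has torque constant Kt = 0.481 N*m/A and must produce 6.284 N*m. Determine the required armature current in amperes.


I = tau / Kt = 6.284/0.481 = 13.0644

13.0644 A


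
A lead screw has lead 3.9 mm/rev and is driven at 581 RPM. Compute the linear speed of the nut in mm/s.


v = lead * (RPM/60) = 3.9*581/60 = 37.7650

37.7650 mm/s


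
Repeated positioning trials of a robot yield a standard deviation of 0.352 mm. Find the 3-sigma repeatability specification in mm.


repeatability = 3*sigma = 3*0.352 = 1.0560

1.0560 mm


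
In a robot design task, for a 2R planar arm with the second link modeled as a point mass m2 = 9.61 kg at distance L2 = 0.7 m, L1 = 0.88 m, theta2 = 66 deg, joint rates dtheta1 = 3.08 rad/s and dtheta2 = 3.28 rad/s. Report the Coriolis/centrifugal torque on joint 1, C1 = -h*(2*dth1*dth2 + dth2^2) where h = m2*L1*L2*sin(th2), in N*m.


h = m2*L1*L2*sin(th2) = 9.61*0.88*0.7*sin(66 deg) = 5.407970
C1 = -h*(2*3.08*3.28 + 3.28^2) = -5.407970*30.9632 = -167.4481

-167.4481 N*m


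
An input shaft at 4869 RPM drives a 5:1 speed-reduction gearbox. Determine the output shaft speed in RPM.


omega_out = omega_in / N = 4869 / 5 = 973.8000

973.8000 RPM


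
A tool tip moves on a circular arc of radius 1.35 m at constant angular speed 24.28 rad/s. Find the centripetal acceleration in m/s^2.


a_c = omega^2 * r = 24.28^2 * 1.35 = 795.8498

795.8498 m/s^2


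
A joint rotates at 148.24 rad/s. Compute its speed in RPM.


RPM = 148.24 * 60/(2*pi) = 1415.5877

1415.5877 RPM


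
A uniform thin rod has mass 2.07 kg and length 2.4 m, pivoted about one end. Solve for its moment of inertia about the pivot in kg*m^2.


I = (1/3)*m*L^2 = (1/3)*2.07*2.4^2 = 3.9744

3.9744 kg*m^2


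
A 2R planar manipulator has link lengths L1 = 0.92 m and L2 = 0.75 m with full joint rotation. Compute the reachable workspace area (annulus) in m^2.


r_max = L1 + L2 = 1.6700, r_min = |L1 - L2| = 0.1700
A = pi*(r_max^2 - r_min^2) = pi*(2.7889 - 0.0289) = 8.6708

8.6708 m^2


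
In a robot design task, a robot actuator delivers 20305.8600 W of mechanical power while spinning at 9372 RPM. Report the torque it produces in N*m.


omega = 9372 * 2*pi/60 = 981.433545 rad/s
tau = P / omega = 20305.8600 / 981.433545 = 20.6900

20.6900 N*m


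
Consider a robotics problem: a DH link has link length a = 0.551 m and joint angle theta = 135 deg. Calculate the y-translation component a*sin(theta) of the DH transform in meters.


a*sin(theta) = 0.551*sin(135 deg) = 0.3896

0.3896 m


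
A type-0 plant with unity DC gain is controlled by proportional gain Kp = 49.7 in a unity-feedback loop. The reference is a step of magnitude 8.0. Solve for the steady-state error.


e_ss = R/(1 + Kp) = 8.0/(1 + 49.7) = 8.0/50.7000 = 0.1578

0.1578


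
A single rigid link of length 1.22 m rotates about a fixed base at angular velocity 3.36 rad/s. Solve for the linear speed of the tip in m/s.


v = L*omega = 1.22 * 3.36 = 4.0992

4.0992 m/s


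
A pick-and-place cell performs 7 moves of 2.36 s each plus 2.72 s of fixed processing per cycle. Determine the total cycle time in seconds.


T = 7*2.36 + 2.72 = 19.2400

19.2400 s


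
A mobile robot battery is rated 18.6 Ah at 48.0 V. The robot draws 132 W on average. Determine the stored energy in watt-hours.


E = capacity * V = 18.6*48.0 = 892.8000

892.8000 Wh


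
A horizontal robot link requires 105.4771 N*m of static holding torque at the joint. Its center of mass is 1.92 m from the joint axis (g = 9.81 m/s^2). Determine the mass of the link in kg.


m = tau / (g*L) = 105.4771 / (9.81 * 1.92) = 5.6000

5.6000 kg


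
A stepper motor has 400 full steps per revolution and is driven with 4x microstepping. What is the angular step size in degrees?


step = 360/(400*4) = 360/1600 = 0.2250

0.2250 degrees


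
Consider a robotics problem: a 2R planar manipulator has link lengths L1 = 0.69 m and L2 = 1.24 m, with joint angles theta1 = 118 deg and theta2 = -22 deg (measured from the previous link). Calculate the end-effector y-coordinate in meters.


y = L1*sin(th1) + L2*sin(th1+th2) = 0.69*sin(118 deg) + 1.24*sin(96 deg) = 1.8424

1.8424 m


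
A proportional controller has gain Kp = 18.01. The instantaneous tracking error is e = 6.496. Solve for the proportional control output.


u_P = Kp * e = 18.01 * 6.496 = 116.9930

116.9930


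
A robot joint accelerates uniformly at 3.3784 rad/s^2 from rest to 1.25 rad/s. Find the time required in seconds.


t = delta_omega / alpha = 1.25 / 3.3784 = 0.3700

0.3700 s


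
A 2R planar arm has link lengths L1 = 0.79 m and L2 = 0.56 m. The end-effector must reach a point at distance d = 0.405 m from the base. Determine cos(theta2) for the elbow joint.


cos(th2) = (d^2 - L1^2 - L2^2)/(2*L1*L2) = (0.405^2 - 0.79^2 - 0.56^2)/(2*0.79*0.56) = -0.8744

-0.8744


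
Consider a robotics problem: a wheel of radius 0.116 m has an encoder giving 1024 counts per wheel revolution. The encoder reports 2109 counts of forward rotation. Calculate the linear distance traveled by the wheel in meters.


revs = 2109/1024 = 2.059570
d = revs * 2*pi*r = 2.059570 * 2*pi*0.116 = 1.5011

1.5011 m


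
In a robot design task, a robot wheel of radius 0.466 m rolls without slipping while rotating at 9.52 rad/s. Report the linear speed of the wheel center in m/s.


v = omega * r = 9.52 * 0.466 = 4.4363

4.4363 m/s


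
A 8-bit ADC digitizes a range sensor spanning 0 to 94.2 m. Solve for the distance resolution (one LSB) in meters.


res = range / 2^n = 94.2/2^8 = 94.2/256 = 0.3680

0.3680 m


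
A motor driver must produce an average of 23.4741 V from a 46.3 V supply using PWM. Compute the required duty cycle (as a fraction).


D = V_avg/V_supply = 23.4741/46.3 = 0.5070

0.5070


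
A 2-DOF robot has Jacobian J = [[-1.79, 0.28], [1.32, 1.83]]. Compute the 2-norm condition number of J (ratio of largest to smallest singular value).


JJ^T eigenvalues: trace(JJ^T) = 8.3738, det(JJ^T) = det(J)^2 = 13.28821209
s_max^2 = (8.3738 + sqrt(16.96767808))/2 = 6.24649208
s_min^2 = (8.3738 - sqrt(16.96767808))/2 = 2.12730792
kappa = s_max/s_min = sqrt(6.24649208/2.12730792) = 1.7136

1.7136


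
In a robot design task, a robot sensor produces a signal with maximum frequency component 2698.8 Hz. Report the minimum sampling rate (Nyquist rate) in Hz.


f_s,min = 2*f_max = 2*2698.8 = 5397.6000

5397.6000 Hz


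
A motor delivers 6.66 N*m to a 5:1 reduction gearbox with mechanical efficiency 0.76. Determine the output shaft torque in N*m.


tau_out = tau_in * N * eta = 6.66 * 5 * 0.76 = 25.3080

25.3080 N*m


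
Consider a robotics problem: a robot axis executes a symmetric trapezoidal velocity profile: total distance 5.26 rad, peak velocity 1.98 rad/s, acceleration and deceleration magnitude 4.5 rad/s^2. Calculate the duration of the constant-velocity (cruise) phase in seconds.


t_acc = v/a = 0.440000 s, d_acc = v^2/(2a) = 0.435600 rad each
d_cruise = 5.26 - 2*0.435600 = 4.388800 rad
t_cruise = d_cruise/v = 4.388800/1.98 = 2.2166

2.2166 s


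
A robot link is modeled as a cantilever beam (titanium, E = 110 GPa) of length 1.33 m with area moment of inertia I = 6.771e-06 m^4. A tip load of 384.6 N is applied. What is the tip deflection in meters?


delta = F*L^3/(3*E*I) = 384.6*1.33^3/(3*1.100e+11*6.771e-06)
      = 904.8241902/2234430 = 4.0495e-04

4.0495e-04 m


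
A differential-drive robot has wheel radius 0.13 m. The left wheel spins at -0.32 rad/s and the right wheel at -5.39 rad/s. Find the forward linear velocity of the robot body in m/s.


v = r*(wR + wL)/2 = 0.13*(-5.39 + -0.32)/2 = -0.3712

-0.3712 m/s


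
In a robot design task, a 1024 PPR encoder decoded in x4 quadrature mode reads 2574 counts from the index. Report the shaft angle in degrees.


angle = counts * 360 / (PPR*4) = 2574 * 360 / 4096 = 226.2305

226.2305 degrees


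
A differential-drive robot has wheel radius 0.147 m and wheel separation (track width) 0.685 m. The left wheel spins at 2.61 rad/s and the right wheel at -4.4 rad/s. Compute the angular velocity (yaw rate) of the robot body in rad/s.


omega = r*(wR - wL)/L = 0.147*(-4.4 - (2.61))/0.685 = -1.5043

-1.5043 rad/s


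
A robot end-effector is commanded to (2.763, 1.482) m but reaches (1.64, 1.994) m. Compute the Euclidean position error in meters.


dx = 1.64 - (2.763) = -1.1230, dy = 1.994 - (1.482) = 0.5120
err = sqrt(1.261129 + 0.262144) = 1.2342

1.2342 m


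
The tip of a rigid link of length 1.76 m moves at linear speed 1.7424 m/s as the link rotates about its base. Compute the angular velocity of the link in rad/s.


omega = v / L = 1.7424 / 1.76 = 0.9900

0.9900 rad/s


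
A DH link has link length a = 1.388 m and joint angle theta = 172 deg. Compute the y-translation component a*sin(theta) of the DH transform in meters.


a*sin(theta) = 1.388*sin(172 deg) = 0.1932

0.1932 m


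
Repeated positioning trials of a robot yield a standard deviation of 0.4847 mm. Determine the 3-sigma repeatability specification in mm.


repeatability = 3*sigma = 3*0.4847 = 1.4541

1.4541 mm


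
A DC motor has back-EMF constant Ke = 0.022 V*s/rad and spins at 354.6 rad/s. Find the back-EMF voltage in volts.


V_emf = Ke * omega = 0.022*354.6 = 7.8012

7.8012 V


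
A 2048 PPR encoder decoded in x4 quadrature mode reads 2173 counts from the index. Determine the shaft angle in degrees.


angle = counts * 360 / (PPR*4) = 2173 * 360 / 8192 = 95.4932

95.4932 degrees


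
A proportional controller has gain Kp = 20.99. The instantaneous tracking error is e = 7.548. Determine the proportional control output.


u_P = Kp * e = 20.99 * 7.548 = 158.4325

158.4325


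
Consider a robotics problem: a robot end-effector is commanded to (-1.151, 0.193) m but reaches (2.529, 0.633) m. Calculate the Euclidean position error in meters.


dx = 2.529 - (-1.151) = 3.6800, dy = 0.633 - (0.193) = 0.4400
err = sqrt(13.542400 + 0.193600) = 3.7062

3.7062 m


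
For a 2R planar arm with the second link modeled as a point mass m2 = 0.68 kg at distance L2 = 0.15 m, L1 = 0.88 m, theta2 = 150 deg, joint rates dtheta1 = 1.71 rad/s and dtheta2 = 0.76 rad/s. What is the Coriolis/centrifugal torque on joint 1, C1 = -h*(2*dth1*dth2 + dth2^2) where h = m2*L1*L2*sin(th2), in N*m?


h = m2*L1*L2*sin(th2) = 0.68*0.88*0.15*sin(150 deg) = 0.044880
C1 = -h*(2*1.71*0.76 + 0.76^2) = -0.044880*3.1768 = -0.1426

-0.1426 N*m


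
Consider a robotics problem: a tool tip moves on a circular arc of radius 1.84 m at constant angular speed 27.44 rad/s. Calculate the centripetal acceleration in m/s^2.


a_c = omega^2 * r = 27.44^2 * 1.84 = 1385.4346

1385.4346 m/s^2


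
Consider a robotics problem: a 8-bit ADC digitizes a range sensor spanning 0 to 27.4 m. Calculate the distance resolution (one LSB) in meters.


res = range / 2^n = 27.4/2^8 = 27.4/256 = 0.1070

0.1070 m


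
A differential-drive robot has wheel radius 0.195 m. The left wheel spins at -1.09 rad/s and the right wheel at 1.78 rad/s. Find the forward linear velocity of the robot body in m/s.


v = r*(wR + wL)/2 = 0.195*(1.78 + -1.09)/2 = 0.0673

0.0673 m/s


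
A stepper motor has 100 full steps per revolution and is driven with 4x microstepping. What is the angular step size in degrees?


step = 360/(100*4) = 360/400 = 0.9000

0.9000 degrees


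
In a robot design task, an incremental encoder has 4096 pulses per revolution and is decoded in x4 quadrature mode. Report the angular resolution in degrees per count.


resolution = 360 / (PPR * 4) = 360 / 16384 = 0.0220

0.0220 degrees


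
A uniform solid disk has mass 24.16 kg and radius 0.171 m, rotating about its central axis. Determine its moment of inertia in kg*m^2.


I = (1/2)*m*R^2 = 0.5*24.16*0.171^2 = 0.3532

0.3532 kg*m^2


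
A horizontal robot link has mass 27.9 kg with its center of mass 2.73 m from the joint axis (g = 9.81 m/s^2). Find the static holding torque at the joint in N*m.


tau = m*g*L = 27.9 * 9.81 * 2.73 = 747.1983

747.1983 N*m


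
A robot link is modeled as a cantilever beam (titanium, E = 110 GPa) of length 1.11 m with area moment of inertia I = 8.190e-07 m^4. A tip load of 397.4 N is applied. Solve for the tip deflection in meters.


delta = F*L^3/(3*E*I) = 397.4*1.11^3/(3*1.100e+11*8.190e-07)
      = 543.4965594/270270 = 0.0020

0.0020 m


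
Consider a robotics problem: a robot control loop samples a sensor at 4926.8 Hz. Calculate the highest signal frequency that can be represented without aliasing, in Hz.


f_max = f_s/2 = 4926.8/2 = 2463.4000

2463.4000 Hz


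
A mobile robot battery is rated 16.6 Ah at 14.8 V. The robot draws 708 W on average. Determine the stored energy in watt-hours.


E = capacity * V = 16.6*14.8 = 245.6800

245.6800 Wh


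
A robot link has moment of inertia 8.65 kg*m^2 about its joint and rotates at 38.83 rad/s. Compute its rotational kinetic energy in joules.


KE = (1/2)*I*omega^2 = 0.5*8.65*38.83^2 = 6521.1005

6521.1005 J


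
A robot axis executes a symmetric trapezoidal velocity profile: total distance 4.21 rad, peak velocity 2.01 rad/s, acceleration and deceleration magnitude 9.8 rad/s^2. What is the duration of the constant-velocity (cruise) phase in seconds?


t_acc = v/a = 0.205102 s, d_acc = v^2/(2a) = 0.206128 rad each
d_cruise = 4.21 - 2*0.206128 = 3.797744 rad
t_cruise = d_cruise/v = 3.797744/2.01 = 1.8894

1.8894 s


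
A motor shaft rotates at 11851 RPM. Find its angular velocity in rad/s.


omega = 11851 * 2*pi/60 = 1241.0338

1241.0338 rad/s


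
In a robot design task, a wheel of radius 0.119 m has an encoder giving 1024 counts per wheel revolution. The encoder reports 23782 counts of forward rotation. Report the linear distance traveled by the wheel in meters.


revs = 23782/1024 = 23.224609
d = revs * 2*pi*r = 23.224609 * 2*pi*0.119 = 17.3650

17.3650 m


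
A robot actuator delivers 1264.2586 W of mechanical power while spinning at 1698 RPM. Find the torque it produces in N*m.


omega = 1698 * 2*pi/60 = 177.814144 rad/s
tau = P / omega = 1264.2586 / 177.814144 = 7.1100

7.1100 N*m


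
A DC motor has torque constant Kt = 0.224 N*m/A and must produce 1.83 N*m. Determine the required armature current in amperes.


I = tau / Kt = 1.83/0.224 = 8.1696

8.1696 A


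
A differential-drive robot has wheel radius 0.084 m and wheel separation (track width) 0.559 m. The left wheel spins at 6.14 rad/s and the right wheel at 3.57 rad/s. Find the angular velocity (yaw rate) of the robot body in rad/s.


omega = r*(wR - wL)/L = 0.084*(3.57 - (6.14))/0.559 = -0.3862

-0.3862 rad/s


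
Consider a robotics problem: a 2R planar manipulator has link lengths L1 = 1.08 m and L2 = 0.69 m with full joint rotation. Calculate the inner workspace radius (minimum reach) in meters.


r_min = |L1 - L2| = |1.08 - 0.69| = 0.3900

0.3900 m


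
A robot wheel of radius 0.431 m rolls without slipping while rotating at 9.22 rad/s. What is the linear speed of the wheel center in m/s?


v = omega * r = 9.22 * 0.431 = 3.9738

3.9738 m/s


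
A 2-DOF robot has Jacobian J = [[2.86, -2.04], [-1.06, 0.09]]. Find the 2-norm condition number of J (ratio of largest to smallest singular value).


JJ^T eigenvalues: trace(JJ^T) = 13.4729, det(JJ^T) = det(J)^2 = 3.62902500
s_max^2 = (13.4729 + sqrt(167.00293441))/2 = 13.19793076
s_min^2 = (13.4729 - sqrt(167.00293441))/2 = 0.27496924
kappa = s_max/s_min = sqrt(13.19793076/0.27496924) = 6.9280

6.9280


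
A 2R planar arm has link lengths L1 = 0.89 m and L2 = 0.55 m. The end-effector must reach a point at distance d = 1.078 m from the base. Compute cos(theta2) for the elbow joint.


cos(th2) = (d^2 - L1^2 - L2^2)/(2*L1*L2) = (1.078^2 - 0.89^2 - 0.55^2)/(2*0.89*0.55) = 0.0689

0.0689


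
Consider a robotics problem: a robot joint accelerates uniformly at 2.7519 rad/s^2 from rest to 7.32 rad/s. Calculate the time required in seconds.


t = delta_omega / alpha = 7.32 / 2.7519 = 2.6600

2.6600 s


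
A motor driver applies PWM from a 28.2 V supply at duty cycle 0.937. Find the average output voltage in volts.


V_avg = V_supply * D = 28.2*0.937 = 26.4234

26.4234 V


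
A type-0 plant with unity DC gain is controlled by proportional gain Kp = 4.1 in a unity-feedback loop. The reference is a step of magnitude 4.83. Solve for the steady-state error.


e_ss = R/(1 + Kp) = 4.83/(1 + 4.1) = 4.83/5.1000 = 0.9471

0.9471


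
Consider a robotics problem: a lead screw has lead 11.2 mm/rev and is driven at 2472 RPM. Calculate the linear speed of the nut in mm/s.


v = lead * (RPM/60) = 11.2*2472/60 = 461.4400

461.4400 mm/s


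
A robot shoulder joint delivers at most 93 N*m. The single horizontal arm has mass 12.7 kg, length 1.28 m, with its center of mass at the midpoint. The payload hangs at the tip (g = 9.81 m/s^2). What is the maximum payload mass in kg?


tau_arm = m_arm*g*(L/2) = 12.7*9.81*1.28/2 = 79.7357 N*m
tau_payload = tau_max - tau_arm = 93 - 79.7357 = 13.2643
m_payload = tau_payload / (g*L) = 13.2643 / (9.81*1.28) = 1.0563

1.0563 kg


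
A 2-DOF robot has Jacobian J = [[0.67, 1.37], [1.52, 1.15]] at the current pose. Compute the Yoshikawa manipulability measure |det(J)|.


det(J) = 0.67*1.15 - (1.37)*(1.52) = -1.3119
|det(J)| = 1.3119

1.3119


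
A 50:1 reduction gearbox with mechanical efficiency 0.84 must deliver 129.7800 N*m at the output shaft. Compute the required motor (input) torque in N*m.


tau_in = tau_out / (N * eta) = 129.7800 / (50 * 0.84) = 3.0900

3.0900 N*m


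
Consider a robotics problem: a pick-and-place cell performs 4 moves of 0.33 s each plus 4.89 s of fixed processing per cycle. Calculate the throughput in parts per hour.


T_cycle = 4*0.33 + 4.89 = 6.2100 s
rate = 3600/T = 579.7101

579.7101 parts/hour


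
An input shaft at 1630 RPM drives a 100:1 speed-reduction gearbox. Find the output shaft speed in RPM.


omega_out = omega_in / N = 1630 / 100 = 16.3000

16.3000 RPM


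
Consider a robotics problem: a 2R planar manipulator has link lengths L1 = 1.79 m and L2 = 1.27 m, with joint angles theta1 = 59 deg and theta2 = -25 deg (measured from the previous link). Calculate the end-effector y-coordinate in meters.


y = L1*sin(th1) + L2*sin(th1+th2) = 1.79*sin(59 deg) + 1.27*sin(34 deg) = 2.2445

2.2445 m
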